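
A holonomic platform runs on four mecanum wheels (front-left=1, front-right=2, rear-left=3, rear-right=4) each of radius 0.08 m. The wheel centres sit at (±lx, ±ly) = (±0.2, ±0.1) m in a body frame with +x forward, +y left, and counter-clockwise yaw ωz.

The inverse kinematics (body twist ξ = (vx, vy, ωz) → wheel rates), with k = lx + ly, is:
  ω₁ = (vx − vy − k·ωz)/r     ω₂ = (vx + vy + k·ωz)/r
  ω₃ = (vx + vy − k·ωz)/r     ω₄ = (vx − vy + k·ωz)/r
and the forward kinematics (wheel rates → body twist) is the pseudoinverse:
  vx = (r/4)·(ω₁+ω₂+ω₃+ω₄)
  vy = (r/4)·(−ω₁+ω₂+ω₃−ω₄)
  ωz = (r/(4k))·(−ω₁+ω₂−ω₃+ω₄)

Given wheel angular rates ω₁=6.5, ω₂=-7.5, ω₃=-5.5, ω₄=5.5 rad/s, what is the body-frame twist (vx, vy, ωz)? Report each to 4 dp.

k = lx + ly = 0.2 + 0.1 = 0.3000
ω₁+ω₂+ω₃+ω₄ = -1.0000  →  vx = (0.08/4)·-1.0000 = -0.0200
−ω₁+ω₂+ω₃−ω₄ = -25.0000  →  vy = (0.08/4)·-25.0000 = -0.5000
−ω₁+ω₂−ω₃+ω₄ = -3.0000  →  ωz = (0.08/1.2000)·-3.0000 = -0.2000

(-0.0200, -0.5000, -0.2000)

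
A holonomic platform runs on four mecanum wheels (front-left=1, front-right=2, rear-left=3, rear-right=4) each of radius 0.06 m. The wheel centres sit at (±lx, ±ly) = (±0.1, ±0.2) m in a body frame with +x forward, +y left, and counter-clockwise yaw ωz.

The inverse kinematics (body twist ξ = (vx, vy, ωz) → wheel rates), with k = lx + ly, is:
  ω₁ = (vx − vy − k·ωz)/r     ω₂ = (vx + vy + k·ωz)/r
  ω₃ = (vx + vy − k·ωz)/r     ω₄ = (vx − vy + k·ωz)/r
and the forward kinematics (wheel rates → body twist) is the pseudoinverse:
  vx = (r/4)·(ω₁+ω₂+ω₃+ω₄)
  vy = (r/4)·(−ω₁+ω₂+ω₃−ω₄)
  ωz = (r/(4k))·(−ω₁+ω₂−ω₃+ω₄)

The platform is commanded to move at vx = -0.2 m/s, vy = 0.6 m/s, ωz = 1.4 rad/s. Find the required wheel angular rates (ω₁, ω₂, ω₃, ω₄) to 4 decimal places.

(-20.3333, 13.6667, -0.3333, -6.3333)

k = lx + ly = 0.1 + 0.2 = 0.3000;  k·ωz = 0.3000·1.4 = 0.4200
ω₁ (FL) = (vx − vy − k·ωz)/r = -1.2200/0.06 = -20.3333
ω₂ (FR) = (vx + vy + k·ωz)/r = 0.8200/0.06 = 13.6667
ω₃ (RL) = (vx + vy − k·ωz)/r = -0.0200/0.06 = -0.3333
ω₄ (RR) = (vx − vy + k·ωz)/r = -0.3800/0.06 = -6.3333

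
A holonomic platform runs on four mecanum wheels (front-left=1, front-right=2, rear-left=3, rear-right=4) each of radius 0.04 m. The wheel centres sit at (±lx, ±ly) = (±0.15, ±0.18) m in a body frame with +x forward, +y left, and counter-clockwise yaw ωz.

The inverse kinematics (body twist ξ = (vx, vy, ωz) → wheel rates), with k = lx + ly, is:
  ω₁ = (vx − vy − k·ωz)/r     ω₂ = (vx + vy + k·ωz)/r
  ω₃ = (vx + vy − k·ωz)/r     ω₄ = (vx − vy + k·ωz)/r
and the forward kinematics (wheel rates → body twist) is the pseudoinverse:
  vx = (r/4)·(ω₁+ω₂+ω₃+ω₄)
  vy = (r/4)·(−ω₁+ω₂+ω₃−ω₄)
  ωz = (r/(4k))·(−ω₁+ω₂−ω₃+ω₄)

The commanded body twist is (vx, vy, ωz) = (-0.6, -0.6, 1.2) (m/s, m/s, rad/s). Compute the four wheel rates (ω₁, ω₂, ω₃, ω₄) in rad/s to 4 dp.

k = lx + ly = 0.15 + 0.18 = 0.3300;  k·ωz = 0.3300·1.2 = 0.3960
ω₁ (FL) = (vx − vy − k·ωz)/r = -0.3960/0.04 = -9.9000
ω₂ (FR) = (vx + vy + k·ωz)/r = -0.8040/0.04 = -20.1000
ω₃ (RL) = (vx + vy − k·ωz)/r = -1.5960/0.04 = -39.9000
ω₄ (RR) = (vx − vy + k·ωz)/r = 0.3960/0.04 = 9.9000

(-9.9000, -20.1000, -39.9000, 9.9000)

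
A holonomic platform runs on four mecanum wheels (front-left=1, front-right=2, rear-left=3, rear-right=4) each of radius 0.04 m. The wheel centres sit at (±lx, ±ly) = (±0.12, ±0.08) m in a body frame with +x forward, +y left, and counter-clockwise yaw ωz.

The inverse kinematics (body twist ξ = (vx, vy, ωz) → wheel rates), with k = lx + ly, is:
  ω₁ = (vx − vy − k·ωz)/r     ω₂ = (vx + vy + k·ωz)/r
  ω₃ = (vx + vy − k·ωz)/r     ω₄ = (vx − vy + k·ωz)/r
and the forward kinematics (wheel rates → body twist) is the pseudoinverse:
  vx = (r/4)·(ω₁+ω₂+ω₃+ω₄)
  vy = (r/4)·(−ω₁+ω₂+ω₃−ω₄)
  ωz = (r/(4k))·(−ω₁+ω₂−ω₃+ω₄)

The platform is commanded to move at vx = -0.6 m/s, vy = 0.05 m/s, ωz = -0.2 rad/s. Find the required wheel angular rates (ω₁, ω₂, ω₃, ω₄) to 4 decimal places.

k = lx + ly = 0.12 + 0.08 = 0.2000;  k·ωz = 0.2000·-0.2 = -0.0400
ω₁ (FL) = (vx − vy − k·ωz)/r = -0.6100/0.04 = -15.2500
ω₂ (FR) = (vx + vy + k·ωz)/r = -0.5900/0.04 = -14.7500
ω₃ (RL) = (vx + vy − k·ωz)/r = -0.5100/0.04 = -12.7500
ω₄ (RR) = (vx − vy + k·ωz)/r = -0.6900/0.04 = -17.2500

(-15.2500, -14.7500, -12.7500, -17.2500)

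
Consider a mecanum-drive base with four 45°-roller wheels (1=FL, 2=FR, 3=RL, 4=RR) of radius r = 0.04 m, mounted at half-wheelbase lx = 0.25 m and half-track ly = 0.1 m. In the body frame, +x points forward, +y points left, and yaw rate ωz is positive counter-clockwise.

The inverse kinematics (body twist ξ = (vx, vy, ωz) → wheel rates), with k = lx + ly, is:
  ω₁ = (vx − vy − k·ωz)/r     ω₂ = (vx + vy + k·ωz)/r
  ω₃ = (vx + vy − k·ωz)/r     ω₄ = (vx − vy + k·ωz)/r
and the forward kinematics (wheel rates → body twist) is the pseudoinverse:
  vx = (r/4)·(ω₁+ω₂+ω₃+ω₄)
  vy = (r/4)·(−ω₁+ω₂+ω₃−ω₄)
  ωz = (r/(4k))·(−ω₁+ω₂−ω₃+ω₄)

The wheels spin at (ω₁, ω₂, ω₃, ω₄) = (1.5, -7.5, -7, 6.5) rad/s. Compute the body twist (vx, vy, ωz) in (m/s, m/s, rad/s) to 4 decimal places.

k = lx + ly = 0.25 + 0.1 = 0.3500
ω₁+ω₂+ω₃+ω₄ = -6.5000  →  vx = (0.04/4)·-6.5000 = -0.0650
−ω₁+ω₂+ω₃−ω₄ = -22.5000  →  vy = (0.04/4)·-22.5000 = -0.2250
−ω₁+ω₂−ω₃+ω₄ = 4.5000  →  ωz = (0.04/1.4000)·4.5000 = 0.1286

(-0.0650, -0.2250, 0.1286)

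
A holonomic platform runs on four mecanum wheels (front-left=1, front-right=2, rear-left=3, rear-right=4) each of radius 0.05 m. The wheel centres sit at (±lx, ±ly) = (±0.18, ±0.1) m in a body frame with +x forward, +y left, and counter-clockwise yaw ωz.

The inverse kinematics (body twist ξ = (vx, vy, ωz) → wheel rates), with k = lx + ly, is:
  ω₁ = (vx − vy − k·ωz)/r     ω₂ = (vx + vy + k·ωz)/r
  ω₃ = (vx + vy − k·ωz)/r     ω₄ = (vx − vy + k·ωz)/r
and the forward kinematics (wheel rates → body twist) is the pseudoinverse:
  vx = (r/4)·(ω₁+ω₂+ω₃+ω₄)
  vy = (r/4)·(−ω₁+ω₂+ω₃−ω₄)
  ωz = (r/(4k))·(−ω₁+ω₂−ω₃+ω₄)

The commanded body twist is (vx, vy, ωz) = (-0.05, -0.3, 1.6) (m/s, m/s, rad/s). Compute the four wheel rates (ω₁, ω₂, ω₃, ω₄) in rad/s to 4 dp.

(-3.9600, 1.9600, -15.9600, 13.9600)

k = lx + ly = 0.18 + 0.1 = 0.2800;  k·ωz = 0.2800·1.6 = 0.4480
ω₁ (FL) = (vx − vy − k·ωz)/r = -0.1980/0.05 = -3.9600
ω₂ (FR) = (vx + vy + k·ωz)/r = 0.0980/0.05 = 1.9600
ω₃ (RL) = (vx + vy − k·ωz)/r = -0.7980/0.05 = -15.9600
ω₄ (RR) = (vx − vy + k·ωz)/r = 0.6980/0.05 = 13.9600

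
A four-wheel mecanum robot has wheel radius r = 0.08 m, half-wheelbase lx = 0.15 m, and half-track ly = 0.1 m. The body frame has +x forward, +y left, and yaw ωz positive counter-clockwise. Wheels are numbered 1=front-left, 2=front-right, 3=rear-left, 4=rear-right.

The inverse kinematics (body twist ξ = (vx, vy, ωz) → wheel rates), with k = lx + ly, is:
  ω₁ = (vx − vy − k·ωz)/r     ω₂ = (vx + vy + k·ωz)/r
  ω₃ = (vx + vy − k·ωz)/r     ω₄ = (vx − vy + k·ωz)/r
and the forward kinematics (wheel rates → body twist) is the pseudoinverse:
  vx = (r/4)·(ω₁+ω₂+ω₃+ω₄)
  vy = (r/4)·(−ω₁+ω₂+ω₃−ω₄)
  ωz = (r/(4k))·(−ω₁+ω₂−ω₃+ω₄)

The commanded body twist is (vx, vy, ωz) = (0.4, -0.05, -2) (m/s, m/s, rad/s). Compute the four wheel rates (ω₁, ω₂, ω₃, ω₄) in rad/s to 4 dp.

(11.8750, -1.8750, 10.6250, -0.6250)

k = lx + ly = 0.15 + 0.1 = 0.2500;  k·ωz = 0.2500·-2 = -0.5000
ω₁ (FL) = (vx − vy − k·ωz)/r = 0.9500/0.08 = 11.8750
ω₂ (FR) = (vx + vy + k·ωz)/r = -0.1500/0.08 = -1.8750
ω₃ (RL) = (vx + vy − k·ωz)/r = 0.8500/0.08 = 10.6250
ω₄ (RR) = (vx − vy + k·ωz)/r = -0.0500/0.08 = -0.6250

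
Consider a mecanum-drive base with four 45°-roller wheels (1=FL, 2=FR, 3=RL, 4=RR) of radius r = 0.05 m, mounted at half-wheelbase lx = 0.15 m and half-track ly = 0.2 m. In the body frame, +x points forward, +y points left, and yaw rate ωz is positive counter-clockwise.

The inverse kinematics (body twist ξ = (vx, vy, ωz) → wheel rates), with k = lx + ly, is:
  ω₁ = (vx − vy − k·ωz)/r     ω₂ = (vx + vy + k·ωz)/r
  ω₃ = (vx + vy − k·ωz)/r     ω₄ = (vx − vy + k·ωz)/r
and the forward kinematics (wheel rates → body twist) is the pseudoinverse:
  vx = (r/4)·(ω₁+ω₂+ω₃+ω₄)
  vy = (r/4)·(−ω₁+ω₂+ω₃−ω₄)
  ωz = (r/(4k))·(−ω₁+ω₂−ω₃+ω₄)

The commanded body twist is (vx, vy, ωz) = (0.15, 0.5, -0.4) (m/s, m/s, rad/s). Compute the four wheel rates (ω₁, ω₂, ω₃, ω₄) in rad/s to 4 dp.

k = lx + ly = 0.15 + 0.2 = 0.3500;  k·ωz = 0.3500·-0.4 = -0.1400
ω₁ (FL) = (vx − vy − k·ωz)/r = -0.2100/0.05 = -4.2000
ω₂ (FR) = (vx + vy + k·ωz)/r = 0.5100/0.05 = 10.2000
ω₃ (RL) = (vx + vy − k·ωz)/r = 0.7900/0.05 = 15.8000
ω₄ (RR) = (vx − vy + k·ωz)/r = -0.4900/0.05 = -9.8000

(-4.2000, 10.2000, 15.8000, -9.8000)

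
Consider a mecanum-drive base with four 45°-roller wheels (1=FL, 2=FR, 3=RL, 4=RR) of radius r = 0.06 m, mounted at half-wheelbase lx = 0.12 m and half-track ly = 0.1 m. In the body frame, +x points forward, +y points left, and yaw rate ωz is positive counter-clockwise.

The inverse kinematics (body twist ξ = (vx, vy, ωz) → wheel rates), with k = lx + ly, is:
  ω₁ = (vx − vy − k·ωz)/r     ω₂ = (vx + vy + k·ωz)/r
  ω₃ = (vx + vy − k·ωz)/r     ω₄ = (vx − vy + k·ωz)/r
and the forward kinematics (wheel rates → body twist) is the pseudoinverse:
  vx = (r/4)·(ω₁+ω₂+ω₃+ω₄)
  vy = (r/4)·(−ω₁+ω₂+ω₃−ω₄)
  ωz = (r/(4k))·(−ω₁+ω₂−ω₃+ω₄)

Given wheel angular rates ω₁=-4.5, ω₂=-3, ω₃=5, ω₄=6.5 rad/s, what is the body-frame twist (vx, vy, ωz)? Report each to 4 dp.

k = lx + ly = 0.12 + 0.1 = 0.2200
ω₁+ω₂+ω₃+ω₄ = 4.0000  →  vx = (0.06/4)·4.0000 = 0.0600
−ω₁+ω₂+ω₃−ω₄ = 0.0000  →  vy = (0.06/4)·0.0000 = 0.0000
−ω₁+ω₂−ω₃+ω₄ = 3.0000  →  ωz = (0.06/0.8800)·3.0000 = 0.2045

(0.0600, 0.0000, 0.2045)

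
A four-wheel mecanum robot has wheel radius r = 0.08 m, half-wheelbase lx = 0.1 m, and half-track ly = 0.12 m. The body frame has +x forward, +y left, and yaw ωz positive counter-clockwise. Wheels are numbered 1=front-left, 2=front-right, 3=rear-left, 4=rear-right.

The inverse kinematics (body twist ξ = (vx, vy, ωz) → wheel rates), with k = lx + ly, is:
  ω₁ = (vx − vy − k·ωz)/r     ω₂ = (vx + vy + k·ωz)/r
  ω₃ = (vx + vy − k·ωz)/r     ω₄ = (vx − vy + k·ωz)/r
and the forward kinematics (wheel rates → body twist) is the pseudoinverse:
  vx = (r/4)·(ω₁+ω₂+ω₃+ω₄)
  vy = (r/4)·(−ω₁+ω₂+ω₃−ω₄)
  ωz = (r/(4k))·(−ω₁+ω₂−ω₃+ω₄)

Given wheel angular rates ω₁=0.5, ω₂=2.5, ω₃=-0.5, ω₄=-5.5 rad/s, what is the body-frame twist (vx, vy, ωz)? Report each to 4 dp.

k = lx + ly = 0.1 + 0.12 = 0.2200
ω₁+ω₂+ω₃+ω₄ = -3.0000  →  vx = (0.08/4)·-3.0000 = -0.0600
−ω₁+ω₂+ω₃−ω₄ = 7.0000  →  vy = (0.08/4)·7.0000 = 0.1400
−ω₁+ω₂−ω₃+ω₄ = -3.0000  →  ωz = (0.08/0.8800)·-3.0000 = -0.2727

(-0.0600, 0.1400, -0.2727)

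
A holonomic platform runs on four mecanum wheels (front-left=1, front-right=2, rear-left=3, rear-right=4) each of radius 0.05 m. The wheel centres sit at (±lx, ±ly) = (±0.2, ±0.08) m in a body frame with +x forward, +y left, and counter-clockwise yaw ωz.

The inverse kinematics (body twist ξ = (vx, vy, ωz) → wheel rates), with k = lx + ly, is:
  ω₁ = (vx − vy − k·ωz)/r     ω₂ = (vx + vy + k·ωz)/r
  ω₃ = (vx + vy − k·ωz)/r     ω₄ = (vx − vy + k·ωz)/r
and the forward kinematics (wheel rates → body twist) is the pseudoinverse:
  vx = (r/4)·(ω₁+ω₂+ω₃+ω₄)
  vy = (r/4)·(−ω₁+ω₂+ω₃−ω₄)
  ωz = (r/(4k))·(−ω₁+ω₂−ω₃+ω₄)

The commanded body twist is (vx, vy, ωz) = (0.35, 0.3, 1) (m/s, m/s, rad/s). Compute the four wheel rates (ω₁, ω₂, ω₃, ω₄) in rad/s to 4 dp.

k = lx + ly = 0.2 + 0.08 = 0.2800;  k·ωz = 0.2800·1 = 0.2800
ω₁ (FL) = (vx − vy − k·ωz)/r = -0.2300/0.05 = -4.6000
ω₂ (FR) = (vx + vy + k·ωz)/r = 0.9300/0.05 = 18.6000
ω₃ (RL) = (vx + vy − k·ωz)/r = 0.3700/0.05 = 7.4000
ω₄ (RR) = (vx − vy + k·ωz)/r = 0.3300/0.05 = 6.6000

(-4.6000, 18.6000, 7.4000, 6.6000)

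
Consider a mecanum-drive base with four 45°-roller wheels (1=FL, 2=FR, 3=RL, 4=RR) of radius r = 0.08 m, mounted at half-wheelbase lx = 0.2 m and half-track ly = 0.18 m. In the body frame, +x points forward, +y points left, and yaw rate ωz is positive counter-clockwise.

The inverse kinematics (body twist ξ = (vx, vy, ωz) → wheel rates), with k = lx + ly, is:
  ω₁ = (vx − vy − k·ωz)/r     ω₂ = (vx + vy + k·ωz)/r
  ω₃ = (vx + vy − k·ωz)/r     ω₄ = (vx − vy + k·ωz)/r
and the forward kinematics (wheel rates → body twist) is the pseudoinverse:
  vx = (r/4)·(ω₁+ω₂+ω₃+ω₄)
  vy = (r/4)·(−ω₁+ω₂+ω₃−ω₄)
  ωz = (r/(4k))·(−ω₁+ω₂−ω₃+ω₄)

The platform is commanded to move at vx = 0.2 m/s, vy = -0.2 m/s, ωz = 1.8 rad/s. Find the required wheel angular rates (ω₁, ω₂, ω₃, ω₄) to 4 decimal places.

k = lx + ly = 0.2 + 0.18 = 0.3800;  k·ωz = 0.3800·1.8 = 0.6840
ω₁ (FL) = (vx − vy − k·ωz)/r = -0.2840/0.08 = -3.5500
ω₂ (FR) = (vx + vy + k·ωz)/r = 0.6840/0.08 = 8.5500
ω₃ (RL) = (vx + vy − k·ωz)/r = -0.6840/0.08 = -8.5500
ω₄ (RR) = (vx − vy + k·ωz)/r = 1.0840/0.08 = 13.5500

(-3.5500, 8.5500, -8.5500, 13.5500)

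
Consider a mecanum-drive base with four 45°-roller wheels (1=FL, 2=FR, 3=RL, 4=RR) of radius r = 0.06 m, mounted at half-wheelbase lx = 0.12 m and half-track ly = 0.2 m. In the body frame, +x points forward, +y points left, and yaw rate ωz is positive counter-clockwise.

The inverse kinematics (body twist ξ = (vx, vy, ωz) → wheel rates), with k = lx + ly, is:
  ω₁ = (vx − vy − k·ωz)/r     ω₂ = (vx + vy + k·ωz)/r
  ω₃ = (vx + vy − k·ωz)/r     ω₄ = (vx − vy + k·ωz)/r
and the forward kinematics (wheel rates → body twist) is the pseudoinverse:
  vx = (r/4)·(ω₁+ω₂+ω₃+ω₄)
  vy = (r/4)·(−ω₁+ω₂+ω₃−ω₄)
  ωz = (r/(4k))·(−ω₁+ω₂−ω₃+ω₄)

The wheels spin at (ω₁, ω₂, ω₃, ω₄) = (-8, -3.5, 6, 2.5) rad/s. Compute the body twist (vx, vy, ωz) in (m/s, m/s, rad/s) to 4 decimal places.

k = lx + ly = 0.12 + 0.2 = 0.3200
ω₁+ω₂+ω₃+ω₄ = -3.0000  →  vx = (0.06/4)·-3.0000 = -0.0450
−ω₁+ω₂+ω₃−ω₄ = 8.0000  →  vy = (0.06/4)·8.0000 = 0.1200
−ω₁+ω₂−ω₃+ω₄ = 1.0000  →  ωz = (0.06/1.2800)·1.0000 = 0.0469

(-0.0450, 0.1200, 0.0469)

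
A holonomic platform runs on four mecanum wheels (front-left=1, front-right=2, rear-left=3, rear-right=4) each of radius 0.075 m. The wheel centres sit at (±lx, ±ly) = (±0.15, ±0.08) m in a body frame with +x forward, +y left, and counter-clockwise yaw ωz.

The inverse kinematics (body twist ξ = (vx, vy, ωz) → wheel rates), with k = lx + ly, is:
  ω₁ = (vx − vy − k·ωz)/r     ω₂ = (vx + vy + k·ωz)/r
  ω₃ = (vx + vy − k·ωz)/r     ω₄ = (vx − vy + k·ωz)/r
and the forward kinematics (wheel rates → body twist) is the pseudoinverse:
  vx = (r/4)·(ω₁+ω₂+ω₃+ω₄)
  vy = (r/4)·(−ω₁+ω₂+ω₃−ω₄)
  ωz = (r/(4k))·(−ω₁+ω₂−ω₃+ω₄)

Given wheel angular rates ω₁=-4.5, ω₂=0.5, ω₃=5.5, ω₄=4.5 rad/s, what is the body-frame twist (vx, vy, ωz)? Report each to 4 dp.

k = lx + ly = 0.15 + 0.08 = 0.2300
ω₁+ω₂+ω₃+ω₄ = 6.0000  →  vx = (0.075/4)·6.0000 = 0.1125
−ω₁+ω₂+ω₃−ω₄ = 6.0000  →  vy = (0.075/4)·6.0000 = 0.1125
−ω₁+ω₂−ω₃+ω₄ = 4.0000  →  ωz = (0.075/0.9200)·4.0000 = 0.3261

(0.1125, 0.1125, 0.3261)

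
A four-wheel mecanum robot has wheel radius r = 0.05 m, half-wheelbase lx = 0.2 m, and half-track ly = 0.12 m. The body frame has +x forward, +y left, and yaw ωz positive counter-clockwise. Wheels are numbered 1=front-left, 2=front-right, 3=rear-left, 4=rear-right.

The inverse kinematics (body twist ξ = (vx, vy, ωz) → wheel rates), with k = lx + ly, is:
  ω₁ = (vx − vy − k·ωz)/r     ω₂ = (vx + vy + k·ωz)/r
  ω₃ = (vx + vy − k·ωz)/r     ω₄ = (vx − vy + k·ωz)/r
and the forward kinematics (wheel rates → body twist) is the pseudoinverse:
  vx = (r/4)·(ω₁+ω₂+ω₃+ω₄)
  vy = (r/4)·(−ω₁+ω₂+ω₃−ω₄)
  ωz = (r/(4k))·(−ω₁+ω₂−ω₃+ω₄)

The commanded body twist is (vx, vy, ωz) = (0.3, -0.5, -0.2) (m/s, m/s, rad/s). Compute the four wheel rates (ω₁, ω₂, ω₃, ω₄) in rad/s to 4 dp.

k = lx + ly = 0.2 + 0.12 = 0.3200;  k·ωz = 0.3200·-0.2 = -0.0640
ω₁ (FL) = (vx − vy − k·ωz)/r = 0.8640/0.05 = 17.2800
ω₂ (FR) = (vx + vy + k·ωz)/r = -0.2640/0.05 = -5.2800
ω₃ (RL) = (vx + vy − k·ωz)/r = -0.1360/0.05 = -2.7200
ω₄ (RR) = (vx − vy + k·ωz)/r = 0.7360/0.05 = 14.7200

(17.2800, -5.2800, -2.7200, 14.7200)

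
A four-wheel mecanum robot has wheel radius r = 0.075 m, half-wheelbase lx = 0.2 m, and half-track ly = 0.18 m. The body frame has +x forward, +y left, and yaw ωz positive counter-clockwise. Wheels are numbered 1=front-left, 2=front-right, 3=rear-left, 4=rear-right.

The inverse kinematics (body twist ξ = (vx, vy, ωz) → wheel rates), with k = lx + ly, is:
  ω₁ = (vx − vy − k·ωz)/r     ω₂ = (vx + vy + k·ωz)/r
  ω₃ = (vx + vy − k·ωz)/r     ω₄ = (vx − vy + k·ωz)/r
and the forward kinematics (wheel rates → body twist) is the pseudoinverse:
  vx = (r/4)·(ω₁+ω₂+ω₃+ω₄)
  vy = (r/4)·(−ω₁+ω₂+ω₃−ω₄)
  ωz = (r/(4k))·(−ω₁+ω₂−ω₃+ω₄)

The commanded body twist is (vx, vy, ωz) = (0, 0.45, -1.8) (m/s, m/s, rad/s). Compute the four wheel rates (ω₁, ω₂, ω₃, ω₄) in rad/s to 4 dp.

(3.1200, -3.1200, 15.1200, -15.1200)

k = lx + ly = 0.2 + 0.18 = 0.3800;  k·ωz = 0.3800·-1.8 = -0.6840
ω₁ (FL) = (vx − vy − k·ωz)/r = 0.2340/0.075 = 3.1200
ω₂ (FR) = (vx + vy + k·ωz)/r = -0.2340/0.075 = -3.1200
ω₃ (RL) = (vx + vy − k·ωz)/r = 1.1340/0.075 = 15.1200
ω₄ (RR) = (vx − vy + k·ωz)/r = -1.1340/0.075 = -15.1200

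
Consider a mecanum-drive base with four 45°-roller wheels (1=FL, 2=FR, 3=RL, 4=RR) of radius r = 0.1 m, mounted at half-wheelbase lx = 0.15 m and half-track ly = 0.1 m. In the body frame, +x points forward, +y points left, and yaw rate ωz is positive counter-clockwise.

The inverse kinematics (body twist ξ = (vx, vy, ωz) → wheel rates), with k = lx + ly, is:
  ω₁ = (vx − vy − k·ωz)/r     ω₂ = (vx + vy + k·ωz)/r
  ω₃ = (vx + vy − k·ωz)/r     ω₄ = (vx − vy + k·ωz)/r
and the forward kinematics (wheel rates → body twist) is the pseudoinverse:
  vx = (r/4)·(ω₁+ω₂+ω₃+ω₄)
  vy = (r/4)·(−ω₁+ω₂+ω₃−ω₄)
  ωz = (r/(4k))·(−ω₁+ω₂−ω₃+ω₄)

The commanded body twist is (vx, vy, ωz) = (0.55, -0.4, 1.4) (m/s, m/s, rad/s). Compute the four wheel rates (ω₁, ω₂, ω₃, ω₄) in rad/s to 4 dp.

(6.0000, 5.0000, -2.0000, 13.0000)

k = lx + ly = 0.15 + 0.1 = 0.2500;  k·ωz = 0.2500·1.4 = 0.3500
ω₁ (FL) = (vx − vy − k·ωz)/r = 0.6000/0.1 = 6.0000
ω₂ (FR) = (vx + vy + k·ωz)/r = 0.5000/0.1 = 5.0000
ω₃ (RL) = (vx + vy − k·ωz)/r = -0.2000/0.1 = -2.0000
ω₄ (RR) = (vx − vy + k·ωz)/r = 1.3000/0.1 = 13.0000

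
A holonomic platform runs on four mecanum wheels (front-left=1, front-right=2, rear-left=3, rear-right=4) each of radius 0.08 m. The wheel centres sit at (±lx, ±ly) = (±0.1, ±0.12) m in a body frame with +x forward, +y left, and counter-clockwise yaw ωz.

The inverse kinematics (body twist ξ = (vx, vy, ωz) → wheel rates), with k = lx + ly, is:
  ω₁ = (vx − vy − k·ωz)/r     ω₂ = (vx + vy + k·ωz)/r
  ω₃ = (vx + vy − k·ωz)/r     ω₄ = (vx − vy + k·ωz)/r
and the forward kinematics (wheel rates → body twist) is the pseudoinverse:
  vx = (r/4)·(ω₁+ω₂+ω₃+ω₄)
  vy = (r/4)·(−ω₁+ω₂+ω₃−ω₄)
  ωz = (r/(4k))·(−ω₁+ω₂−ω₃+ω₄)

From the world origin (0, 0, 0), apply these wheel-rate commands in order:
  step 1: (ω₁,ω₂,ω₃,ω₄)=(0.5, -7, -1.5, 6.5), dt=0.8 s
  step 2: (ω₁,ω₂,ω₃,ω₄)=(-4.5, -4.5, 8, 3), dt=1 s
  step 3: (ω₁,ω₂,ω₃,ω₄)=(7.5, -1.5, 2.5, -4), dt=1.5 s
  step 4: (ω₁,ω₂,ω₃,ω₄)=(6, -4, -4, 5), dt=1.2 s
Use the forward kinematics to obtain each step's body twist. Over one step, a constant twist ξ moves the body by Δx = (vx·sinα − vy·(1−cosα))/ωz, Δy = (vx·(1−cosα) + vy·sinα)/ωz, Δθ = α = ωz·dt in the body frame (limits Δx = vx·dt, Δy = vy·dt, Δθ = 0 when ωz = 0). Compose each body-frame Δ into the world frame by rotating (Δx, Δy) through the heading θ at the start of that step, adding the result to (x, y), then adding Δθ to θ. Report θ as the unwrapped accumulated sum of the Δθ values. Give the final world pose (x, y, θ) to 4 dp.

(-0.3140, 0.0742, -2.6409)

step 1: ξ=(vx,vy,ωz)=(-0.0300, -0.3100, 0.0455), dt=0.8 → body Δ=(-0.0195, -0.2484, 0.0364) → world pose (-0.0195, -0.2484, 0.0364)
step 2: ξ=(vx,vy,ωz)=(0.0400, 0.1000, -0.4545), dt=1.0 → body Δ=(0.0610, 0.0877, -0.4545) → world pose (0.0383, -0.1586, -0.4182)
step 3: ξ=(vx,vy,ωz)=(0.0900, -0.0500, -1.4091), dt=1.5 → body Δ=(0.0009, -0.1272, -2.1136) → world pose (-0.0126, -0.2752, -2.5318)
step 4: ξ=(vx,vy,ωz)=(0.0600, -0.3800, -0.0909), dt=1.2 → body Δ=(0.0470, -0.4590, -0.1091) → world pose (-0.3140, 0.0742, -2.6409)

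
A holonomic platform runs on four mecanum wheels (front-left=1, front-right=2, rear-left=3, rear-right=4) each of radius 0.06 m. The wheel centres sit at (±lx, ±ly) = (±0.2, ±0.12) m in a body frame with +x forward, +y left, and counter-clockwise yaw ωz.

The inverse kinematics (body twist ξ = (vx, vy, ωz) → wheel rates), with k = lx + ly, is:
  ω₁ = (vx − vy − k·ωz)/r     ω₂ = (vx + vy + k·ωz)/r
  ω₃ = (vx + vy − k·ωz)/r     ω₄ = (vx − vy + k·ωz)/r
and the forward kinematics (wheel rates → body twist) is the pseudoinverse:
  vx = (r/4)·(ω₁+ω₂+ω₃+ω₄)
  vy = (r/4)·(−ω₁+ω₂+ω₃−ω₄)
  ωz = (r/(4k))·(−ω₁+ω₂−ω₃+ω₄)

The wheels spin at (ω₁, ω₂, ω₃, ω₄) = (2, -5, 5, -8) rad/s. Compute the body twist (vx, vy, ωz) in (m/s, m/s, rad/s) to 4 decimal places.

(-0.0900, 0.0900, -0.9375)

k = lx + ly = 0.2 + 0.12 = 0.3200
ω₁+ω₂+ω₃+ω₄ = -6.0000  →  vx = (0.06/4)·-6.0000 = -0.0900
−ω₁+ω₂+ω₃−ω₄ = 6.0000  →  vy = (0.06/4)·6.0000 = 0.0900
−ω₁+ω₂−ω₃+ω₄ = -20.0000  →  ωz = (0.06/1.2800)·-20.0000 = -0.9375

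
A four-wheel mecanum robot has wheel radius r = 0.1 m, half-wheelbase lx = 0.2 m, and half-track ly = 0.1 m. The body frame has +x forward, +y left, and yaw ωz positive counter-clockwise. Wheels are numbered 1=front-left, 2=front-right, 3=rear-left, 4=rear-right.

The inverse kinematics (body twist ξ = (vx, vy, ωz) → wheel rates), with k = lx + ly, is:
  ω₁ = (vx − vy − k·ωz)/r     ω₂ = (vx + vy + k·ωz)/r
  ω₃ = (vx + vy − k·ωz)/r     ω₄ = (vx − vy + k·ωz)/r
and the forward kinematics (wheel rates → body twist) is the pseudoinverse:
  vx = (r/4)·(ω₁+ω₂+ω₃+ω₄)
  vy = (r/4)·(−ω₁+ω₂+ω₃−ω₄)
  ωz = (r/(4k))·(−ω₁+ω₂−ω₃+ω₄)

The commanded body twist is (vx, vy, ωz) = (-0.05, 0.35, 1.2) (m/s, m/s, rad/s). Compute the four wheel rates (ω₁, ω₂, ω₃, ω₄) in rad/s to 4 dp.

k = lx + ly = 0.2 + 0.1 = 0.3000;  k·ωz = 0.3000·1.2 = 0.3600
ω₁ (FL) = (vx − vy − k·ωz)/r = -0.7600/0.1 = -7.6000
ω₂ (FR) = (vx + vy + k·ωz)/r = 0.6600/0.1 = 6.6000
ω₃ (RL) = (vx + vy − k·ωz)/r = -0.0600/0.1 = -0.6000
ω₄ (RR) = (vx − vy + k·ωz)/r = -0.0400/0.1 = -0.4000

(-7.6000, 6.6000, -0.6000, -0.4000)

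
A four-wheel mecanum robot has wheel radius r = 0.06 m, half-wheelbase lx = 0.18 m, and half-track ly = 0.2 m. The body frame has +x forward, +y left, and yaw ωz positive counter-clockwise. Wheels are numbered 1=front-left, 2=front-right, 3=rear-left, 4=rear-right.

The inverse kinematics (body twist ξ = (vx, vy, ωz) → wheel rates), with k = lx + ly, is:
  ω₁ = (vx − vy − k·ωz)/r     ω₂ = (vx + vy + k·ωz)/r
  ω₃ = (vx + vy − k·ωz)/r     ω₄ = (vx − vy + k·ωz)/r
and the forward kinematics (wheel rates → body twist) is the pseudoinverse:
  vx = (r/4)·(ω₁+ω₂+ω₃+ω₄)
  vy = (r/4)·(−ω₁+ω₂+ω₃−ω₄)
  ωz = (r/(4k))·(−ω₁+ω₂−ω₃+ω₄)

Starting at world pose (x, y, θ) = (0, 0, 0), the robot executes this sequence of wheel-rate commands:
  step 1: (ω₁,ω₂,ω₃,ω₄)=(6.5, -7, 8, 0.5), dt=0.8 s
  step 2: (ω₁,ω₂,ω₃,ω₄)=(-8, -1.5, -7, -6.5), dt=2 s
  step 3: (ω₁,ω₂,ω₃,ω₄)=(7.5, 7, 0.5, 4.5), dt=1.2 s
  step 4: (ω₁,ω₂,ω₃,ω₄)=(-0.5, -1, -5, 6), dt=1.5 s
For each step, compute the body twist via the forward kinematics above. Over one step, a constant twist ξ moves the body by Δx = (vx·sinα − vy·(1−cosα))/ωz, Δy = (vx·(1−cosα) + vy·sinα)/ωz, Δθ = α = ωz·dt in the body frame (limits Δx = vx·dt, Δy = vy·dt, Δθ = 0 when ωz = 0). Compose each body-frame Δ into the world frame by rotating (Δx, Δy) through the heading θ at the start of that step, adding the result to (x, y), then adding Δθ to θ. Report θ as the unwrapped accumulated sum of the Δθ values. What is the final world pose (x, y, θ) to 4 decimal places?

(-0.0687, -0.0082, 0.6770)

step 1: ξ=(vx,vy,ωz)=(0.1200, -0.0900, -0.8289), dt=0.8 → body Δ=(0.0661, -0.0975, -0.6632) → world pose (0.0661, -0.0975, -0.6632)
step 2: ξ=(vx,vy,ωz)=(-0.3450, 0.0900, 0.2763), dt=2.0 → body Δ=(-0.7039, -0.0149, 0.5526) → world pose (-0.4978, 0.3241, -0.1105)
step 3: ξ=(vx,vy,ωz)=(0.2925, -0.0675, 0.1382), dt=1.2 → body Δ=(0.3561, -0.0516, 0.1658) → world pose (-0.1495, 0.2335, 0.0553)
step 4: ξ=(vx,vy,ωz)=(-0.0075, -0.1725, 0.4145), dt=1.5 → body Δ=(0.0673, -0.2458, 0.6217) → world pose (-0.0687, -0.0082, 0.6770)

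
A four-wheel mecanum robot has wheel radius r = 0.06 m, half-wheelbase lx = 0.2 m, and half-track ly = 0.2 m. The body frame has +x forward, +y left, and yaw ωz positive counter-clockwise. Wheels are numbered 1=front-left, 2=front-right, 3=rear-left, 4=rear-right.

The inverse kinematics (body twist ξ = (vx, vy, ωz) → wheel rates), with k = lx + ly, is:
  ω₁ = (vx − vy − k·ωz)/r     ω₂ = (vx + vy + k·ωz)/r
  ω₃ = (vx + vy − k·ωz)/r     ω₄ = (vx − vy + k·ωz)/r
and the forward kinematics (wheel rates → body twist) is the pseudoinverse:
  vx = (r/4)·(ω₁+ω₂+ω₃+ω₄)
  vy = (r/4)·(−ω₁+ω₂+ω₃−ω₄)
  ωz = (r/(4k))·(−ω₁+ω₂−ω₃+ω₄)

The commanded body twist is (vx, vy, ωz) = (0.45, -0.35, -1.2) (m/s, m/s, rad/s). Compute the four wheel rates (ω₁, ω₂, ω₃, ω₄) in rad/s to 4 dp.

k = lx + ly = 0.2 + 0.2 = 0.4000;  k·ωz = 0.4000·-1.2 = -0.4800
ω₁ (FL) = (vx − vy − k·ωz)/r = 1.2800/0.06 = 21.3333
ω₂ (FR) = (vx + vy + k·ωz)/r = -0.3800/0.06 = -6.3333
ω₃ (RL) = (vx + vy − k·ωz)/r = 0.5800/0.06 = 9.6667
ω₄ (RR) = (vx − vy + k·ωz)/r = 0.3200/0.06 = 5.3333

(21.3333, -6.3333, 9.6667, 5.3333)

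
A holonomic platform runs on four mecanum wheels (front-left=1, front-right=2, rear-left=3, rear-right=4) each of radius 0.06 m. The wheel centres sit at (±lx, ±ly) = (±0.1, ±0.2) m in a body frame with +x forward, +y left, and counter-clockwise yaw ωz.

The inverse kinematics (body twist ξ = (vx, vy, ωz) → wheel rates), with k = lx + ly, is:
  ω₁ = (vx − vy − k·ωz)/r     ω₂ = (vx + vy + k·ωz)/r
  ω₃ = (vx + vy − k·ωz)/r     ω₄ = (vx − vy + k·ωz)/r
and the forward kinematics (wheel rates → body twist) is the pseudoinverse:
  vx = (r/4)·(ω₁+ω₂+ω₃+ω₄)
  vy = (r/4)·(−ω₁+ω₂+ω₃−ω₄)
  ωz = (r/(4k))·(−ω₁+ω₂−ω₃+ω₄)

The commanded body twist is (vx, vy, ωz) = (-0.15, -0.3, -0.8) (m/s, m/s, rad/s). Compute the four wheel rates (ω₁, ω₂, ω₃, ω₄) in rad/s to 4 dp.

(6.5000, -11.5000, -3.5000, -1.5000)

k = lx + ly = 0.1 + 0.2 = 0.3000;  k·ωz = 0.3000·-0.8 = -0.2400
ω₁ (FL) = (vx − vy − k·ωz)/r = 0.3900/0.06 = 6.5000
ω₂ (FR) = (vx + vy + k·ωz)/r = -0.6900/0.06 = -11.5000
ω₃ (RL) = (vx + vy − k·ωz)/r = -0.2100/0.06 = -3.5000
ω₄ (RR) = (vx − vy + k·ωz)/r = -0.0900/0.06 = -1.5000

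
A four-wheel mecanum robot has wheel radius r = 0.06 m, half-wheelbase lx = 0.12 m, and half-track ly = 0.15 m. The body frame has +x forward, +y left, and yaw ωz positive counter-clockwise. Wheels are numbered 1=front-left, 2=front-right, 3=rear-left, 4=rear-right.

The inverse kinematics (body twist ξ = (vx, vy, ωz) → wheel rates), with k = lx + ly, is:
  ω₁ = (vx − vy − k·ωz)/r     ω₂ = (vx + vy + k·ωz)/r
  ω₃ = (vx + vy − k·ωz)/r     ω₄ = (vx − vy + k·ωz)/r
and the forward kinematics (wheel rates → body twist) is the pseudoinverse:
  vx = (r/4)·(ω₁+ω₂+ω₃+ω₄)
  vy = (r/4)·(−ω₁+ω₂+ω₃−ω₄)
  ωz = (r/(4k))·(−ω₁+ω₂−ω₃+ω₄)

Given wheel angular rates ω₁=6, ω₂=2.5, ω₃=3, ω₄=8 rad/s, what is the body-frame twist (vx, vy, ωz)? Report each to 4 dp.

k = lx + ly = 0.12 + 0.15 = 0.2700
ω₁+ω₂+ω₃+ω₄ = 19.5000  →  vx = (0.06/4)·19.5000 = 0.2925
−ω₁+ω₂+ω₃−ω₄ = -8.5000  →  vy = (0.06/4)·-8.5000 = -0.1275
−ω₁+ω₂−ω₃+ω₄ = 1.5000  →  ωz = (0.06/1.0800)·1.5000 = 0.0833

(0.2925, -0.1275, 0.0833)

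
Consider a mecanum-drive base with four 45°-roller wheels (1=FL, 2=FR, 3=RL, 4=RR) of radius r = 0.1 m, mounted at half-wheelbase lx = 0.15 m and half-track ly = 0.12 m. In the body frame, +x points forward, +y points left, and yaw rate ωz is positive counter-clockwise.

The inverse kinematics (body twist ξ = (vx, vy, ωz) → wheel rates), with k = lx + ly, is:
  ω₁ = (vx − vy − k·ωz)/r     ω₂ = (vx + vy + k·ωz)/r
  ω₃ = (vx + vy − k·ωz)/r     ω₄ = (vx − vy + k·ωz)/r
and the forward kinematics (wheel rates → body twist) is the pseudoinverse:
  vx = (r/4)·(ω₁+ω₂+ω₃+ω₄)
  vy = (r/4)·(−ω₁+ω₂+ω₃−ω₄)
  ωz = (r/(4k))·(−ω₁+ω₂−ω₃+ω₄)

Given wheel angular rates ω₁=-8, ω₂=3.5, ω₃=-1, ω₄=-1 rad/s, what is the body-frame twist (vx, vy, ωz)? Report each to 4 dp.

(-0.1625, 0.2875, 1.0648)

k = lx + ly = 0.15 + 0.12 = 0.2700
ω₁+ω₂+ω₃+ω₄ = -6.5000  →  vx = (0.1/4)·-6.5000 = -0.1625
−ω₁+ω₂+ω₃−ω₄ = 11.5000  →  vy = (0.1/4)·11.5000 = 0.2875
−ω₁+ω₂−ω₃+ω₄ = 11.5000  →  ωz = (0.1/1.0800)·11.5000 = 1.0648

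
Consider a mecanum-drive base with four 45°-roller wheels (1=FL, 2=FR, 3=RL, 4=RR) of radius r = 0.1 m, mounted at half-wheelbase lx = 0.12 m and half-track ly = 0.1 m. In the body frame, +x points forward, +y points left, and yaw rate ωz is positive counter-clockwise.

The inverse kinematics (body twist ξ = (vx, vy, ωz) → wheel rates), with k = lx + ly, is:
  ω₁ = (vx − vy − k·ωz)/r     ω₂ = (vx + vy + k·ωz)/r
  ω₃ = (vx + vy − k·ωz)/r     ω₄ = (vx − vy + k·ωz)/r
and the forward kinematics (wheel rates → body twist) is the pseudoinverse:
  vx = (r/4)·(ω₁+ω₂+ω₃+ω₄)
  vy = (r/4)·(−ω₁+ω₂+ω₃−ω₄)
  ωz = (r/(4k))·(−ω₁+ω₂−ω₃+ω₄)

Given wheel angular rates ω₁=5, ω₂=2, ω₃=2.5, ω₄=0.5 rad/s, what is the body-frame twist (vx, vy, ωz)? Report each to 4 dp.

k = lx + ly = 0.12 + 0.1 = 0.2200
ω₁+ω₂+ω₃+ω₄ = 10.0000  →  vx = (0.1/4)·10.0000 = 0.2500
−ω₁+ω₂+ω₃−ω₄ = -1.0000  →  vy = (0.1/4)·-1.0000 = -0.0250
−ω₁+ω₂−ω₃+ω₄ = -5.0000  →  ωz = (0.1/0.8800)·-5.0000 = -0.5682

(0.2500, -0.0250, -0.5682)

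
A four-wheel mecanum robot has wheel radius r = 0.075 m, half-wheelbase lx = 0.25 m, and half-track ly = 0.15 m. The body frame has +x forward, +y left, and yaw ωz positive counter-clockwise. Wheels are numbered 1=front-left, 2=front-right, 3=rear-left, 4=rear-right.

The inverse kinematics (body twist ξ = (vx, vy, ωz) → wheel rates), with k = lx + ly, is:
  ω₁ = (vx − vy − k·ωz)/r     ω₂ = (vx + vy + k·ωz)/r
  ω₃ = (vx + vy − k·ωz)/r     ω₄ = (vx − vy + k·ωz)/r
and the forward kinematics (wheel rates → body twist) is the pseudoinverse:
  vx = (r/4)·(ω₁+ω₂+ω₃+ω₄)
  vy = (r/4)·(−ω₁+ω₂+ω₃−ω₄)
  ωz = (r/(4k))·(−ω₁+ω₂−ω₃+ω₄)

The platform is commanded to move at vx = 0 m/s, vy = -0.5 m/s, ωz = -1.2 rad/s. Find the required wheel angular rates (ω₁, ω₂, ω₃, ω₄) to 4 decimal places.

k = lx + ly = 0.25 + 0.15 = 0.4000;  k·ωz = 0.4000·-1.2 = -0.4800
ω₁ (FL) = (vx − vy − k·ωz)/r = 0.9800/0.075 = 13.0667
ω₂ (FR) = (vx + vy + k·ωz)/r = -0.9800/0.075 = -13.0667
ω₃ (RL) = (vx + vy − k·ωz)/r = -0.0200/0.075 = -0.2667
ω₄ (RR) = (vx − vy + k·ωz)/r = 0.0200/0.075 = 0.2667

(13.0667, -13.0667, -0.2667, 0.2667)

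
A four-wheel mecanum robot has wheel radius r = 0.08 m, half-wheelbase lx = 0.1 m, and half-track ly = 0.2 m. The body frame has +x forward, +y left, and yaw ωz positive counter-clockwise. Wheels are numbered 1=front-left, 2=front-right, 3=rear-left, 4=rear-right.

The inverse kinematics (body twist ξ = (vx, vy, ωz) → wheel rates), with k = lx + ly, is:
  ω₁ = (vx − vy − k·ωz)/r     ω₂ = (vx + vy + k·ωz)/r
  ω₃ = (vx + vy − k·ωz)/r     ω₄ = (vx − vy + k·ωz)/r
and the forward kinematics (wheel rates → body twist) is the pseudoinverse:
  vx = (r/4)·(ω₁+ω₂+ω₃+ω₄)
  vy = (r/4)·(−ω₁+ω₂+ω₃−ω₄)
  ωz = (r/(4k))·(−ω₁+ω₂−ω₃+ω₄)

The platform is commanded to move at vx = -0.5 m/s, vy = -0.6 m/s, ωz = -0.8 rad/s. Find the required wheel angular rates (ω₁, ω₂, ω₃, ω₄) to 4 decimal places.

k = lx + ly = 0.1 + 0.2 = 0.3000;  k·ωz = 0.3000·-0.8 = -0.2400
ω₁ (FL) = (vx − vy − k·ωz)/r = 0.3400/0.08 = 4.2500
ω₂ (FR) = (vx + vy + k·ωz)/r = -1.3400/0.08 = -16.7500
ω₃ (RL) = (vx + vy − k·ωz)/r = -0.8600/0.08 = -10.7500
ω₄ (RR) = (vx − vy + k·ωz)/r = -0.1400/0.08 = -1.7500

(4.2500, -16.7500, -10.7500, -1.7500)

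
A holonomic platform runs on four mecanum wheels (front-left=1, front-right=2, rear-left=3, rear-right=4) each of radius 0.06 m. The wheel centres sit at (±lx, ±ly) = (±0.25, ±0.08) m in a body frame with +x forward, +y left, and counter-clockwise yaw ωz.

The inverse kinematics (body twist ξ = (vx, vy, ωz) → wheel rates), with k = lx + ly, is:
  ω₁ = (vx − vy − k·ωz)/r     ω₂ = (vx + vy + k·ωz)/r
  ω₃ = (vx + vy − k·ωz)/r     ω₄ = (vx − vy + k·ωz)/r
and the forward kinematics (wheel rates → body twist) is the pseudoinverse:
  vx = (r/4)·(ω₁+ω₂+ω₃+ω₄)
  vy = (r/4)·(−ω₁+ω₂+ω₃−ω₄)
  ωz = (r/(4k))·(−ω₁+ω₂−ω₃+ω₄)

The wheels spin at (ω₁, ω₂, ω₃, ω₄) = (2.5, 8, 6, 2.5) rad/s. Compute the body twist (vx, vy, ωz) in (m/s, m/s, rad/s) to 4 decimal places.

(0.2850, 0.1350, 0.0909)

k = lx + ly = 0.25 + 0.08 = 0.3300
ω₁+ω₂+ω₃+ω₄ = 19.0000  →  vx = (0.06/4)·19.0000 = 0.2850
−ω₁+ω₂+ω₃−ω₄ = 9.0000  →  vy = (0.06/4)·9.0000 = 0.1350
−ω₁+ω₂−ω₃+ω₄ = 2.0000  →  ωz = (0.06/1.3200)·2.0000 = 0.0909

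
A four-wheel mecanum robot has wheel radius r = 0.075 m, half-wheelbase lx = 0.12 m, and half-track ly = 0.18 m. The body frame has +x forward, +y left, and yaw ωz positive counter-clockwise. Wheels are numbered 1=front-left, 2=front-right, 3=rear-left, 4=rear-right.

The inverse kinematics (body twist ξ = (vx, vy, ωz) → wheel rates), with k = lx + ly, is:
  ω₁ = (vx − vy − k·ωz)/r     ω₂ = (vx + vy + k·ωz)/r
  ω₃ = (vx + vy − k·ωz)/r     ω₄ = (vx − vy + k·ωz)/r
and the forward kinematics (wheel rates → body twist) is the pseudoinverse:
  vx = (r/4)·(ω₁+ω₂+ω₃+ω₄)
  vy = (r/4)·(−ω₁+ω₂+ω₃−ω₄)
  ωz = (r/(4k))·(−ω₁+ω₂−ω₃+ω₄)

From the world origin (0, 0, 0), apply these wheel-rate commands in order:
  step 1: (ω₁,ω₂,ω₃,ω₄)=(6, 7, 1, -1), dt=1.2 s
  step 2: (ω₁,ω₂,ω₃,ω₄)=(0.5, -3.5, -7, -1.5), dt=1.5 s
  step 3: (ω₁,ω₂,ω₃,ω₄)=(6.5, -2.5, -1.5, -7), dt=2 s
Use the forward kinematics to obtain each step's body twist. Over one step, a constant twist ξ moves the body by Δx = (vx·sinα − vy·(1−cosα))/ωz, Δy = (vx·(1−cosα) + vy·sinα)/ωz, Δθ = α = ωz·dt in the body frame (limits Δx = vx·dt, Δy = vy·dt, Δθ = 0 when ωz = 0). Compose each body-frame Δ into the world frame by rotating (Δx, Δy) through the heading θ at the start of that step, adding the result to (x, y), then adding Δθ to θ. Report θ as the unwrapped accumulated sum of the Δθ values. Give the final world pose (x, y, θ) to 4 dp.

step 1: ξ=(vx,vy,ωz)=(0.2437, 0.0563, -0.0625), dt=1.2 → body Δ=(0.2948, 0.0565, -0.0750) → world pose (0.2948, 0.0565, -0.0750)
step 2: ξ=(vx,vy,ωz)=(-0.2156, -0.1781, 0.0938), dt=1.5 → body Δ=(-0.3036, -0.2890, 0.1406) → world pose (-0.0297, -0.2090, 0.0656)
step 3: ξ=(vx,vy,ωz)=(-0.0844, -0.0656, -0.9062), dt=2.0 → body Δ=(-0.1801, 0.0451, -1.8125) → world pose (-0.2124, -0.1758, -1.7469)

(-0.2124, -0.1758, -1.7469)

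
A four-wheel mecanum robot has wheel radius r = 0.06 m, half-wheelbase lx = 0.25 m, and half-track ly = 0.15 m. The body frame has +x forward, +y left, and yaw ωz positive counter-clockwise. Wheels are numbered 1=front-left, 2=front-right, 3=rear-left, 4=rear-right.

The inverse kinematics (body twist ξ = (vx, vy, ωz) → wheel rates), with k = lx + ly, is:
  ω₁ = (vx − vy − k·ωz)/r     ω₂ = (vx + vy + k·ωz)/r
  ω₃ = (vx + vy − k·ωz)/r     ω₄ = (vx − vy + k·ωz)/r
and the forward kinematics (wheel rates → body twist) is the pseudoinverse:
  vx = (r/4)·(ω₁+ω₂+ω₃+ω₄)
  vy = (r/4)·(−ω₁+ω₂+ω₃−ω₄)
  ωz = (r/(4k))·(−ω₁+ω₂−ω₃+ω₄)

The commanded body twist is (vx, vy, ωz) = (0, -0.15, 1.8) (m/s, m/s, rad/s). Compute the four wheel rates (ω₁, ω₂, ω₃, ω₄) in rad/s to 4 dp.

(-9.5000, 9.5000, -14.5000, 14.5000)

k = lx + ly = 0.25 + 0.15 = 0.4000;  k·ωz = 0.4000·1.8 = 0.7200
ω₁ (FL) = (vx − vy − k·ωz)/r = -0.5700/0.06 = -9.5000
ω₂ (FR) = (vx + vy + k·ωz)/r = 0.5700/0.06 = 9.5000
ω₃ (RL) = (vx + vy − k·ωz)/r = -0.8700/0.06 = -14.5000
ω₄ (RR) = (vx − vy + k·ωz)/r = 0.8700/0.06 = 14.5000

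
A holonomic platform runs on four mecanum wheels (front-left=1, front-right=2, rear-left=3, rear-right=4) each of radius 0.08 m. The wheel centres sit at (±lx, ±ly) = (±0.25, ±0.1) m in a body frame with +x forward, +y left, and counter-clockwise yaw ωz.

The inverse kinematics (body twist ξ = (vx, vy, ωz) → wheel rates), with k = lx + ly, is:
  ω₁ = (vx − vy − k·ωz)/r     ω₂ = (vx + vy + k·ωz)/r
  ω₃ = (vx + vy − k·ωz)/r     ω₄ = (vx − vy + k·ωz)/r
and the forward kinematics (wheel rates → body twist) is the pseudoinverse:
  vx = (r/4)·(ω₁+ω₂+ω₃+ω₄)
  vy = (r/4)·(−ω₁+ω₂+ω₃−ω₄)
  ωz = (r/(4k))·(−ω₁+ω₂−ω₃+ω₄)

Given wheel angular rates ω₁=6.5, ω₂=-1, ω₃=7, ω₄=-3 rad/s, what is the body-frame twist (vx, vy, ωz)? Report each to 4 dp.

(0.1900, 0.0500, -1.0000)

k = lx + ly = 0.25 + 0.1 = 0.3500
ω₁+ω₂+ω₃+ω₄ = 9.5000  →  vx = (0.08/4)·9.5000 = 0.1900
−ω₁+ω₂+ω₃−ω₄ = 2.5000  →  vy = (0.08/4)·2.5000 = 0.0500
−ω₁+ω₂−ω₃+ω₄ = -17.5000  →  ωz = (0.08/1.4000)·-17.5000 = -1.0000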